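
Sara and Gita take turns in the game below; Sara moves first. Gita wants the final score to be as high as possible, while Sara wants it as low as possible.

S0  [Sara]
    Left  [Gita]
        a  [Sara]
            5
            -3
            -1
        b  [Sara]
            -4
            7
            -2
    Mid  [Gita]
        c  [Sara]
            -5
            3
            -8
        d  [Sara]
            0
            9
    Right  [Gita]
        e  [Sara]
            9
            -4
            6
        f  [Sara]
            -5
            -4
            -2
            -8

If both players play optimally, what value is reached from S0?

-4

a (Sara): min(5, -3, -1) = -3
b (Sara): min(-4, 7, -2) = -4
Left (Gita): max(-3, -4) = -3
c (Sara): min(-5, 3, -8) = -8
d (Sara): min(0, 9) = 0
Mid (Gita): max(-8, 0) = 0
e (Sara): min(9, -4, 6) = -4
f (Sara): min(-5, -4, -2, -8) = -8
Right (Gita): max(-4, -8) = -4
S0 (Sara): min(-3, 0, -4) = -4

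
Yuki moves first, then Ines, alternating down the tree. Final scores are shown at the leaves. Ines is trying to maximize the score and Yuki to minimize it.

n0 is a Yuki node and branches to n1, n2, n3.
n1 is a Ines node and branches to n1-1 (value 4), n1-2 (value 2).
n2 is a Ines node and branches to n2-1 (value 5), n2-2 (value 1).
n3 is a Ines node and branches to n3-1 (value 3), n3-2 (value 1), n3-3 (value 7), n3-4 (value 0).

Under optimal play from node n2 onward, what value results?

n2 (Ines): max(5, 1) = 5

5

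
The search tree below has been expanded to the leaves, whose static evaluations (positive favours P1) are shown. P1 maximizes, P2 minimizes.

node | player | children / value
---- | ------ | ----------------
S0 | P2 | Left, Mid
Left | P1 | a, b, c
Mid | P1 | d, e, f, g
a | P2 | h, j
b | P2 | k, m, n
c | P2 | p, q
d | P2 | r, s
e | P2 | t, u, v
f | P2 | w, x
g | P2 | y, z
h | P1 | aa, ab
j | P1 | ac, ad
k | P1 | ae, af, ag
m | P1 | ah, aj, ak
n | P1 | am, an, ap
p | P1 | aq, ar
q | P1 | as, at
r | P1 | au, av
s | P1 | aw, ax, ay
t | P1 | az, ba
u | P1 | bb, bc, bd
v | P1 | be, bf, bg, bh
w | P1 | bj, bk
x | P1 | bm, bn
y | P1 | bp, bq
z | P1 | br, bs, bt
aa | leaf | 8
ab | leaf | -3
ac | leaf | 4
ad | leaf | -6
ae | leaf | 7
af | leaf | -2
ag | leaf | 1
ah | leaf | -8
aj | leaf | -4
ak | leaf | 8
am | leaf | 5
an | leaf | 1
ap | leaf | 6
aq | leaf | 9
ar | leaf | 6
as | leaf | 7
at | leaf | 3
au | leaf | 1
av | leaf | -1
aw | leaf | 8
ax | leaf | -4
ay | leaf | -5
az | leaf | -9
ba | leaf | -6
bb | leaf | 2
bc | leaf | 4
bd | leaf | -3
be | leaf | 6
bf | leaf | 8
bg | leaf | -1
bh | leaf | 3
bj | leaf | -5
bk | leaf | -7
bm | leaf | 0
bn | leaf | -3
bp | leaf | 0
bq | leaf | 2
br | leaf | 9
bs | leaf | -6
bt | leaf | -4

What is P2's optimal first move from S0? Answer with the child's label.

h (P1): max(8, -3) = 8
j (P1): max(4, -6) = 4
a (P2): min(8, 4) = 4
k (P1): max(7, -2, 1) = 7
m (P1): max(-8, -4, 8) = 8
n (P1): max(5, 1, 6) = 6
b (P2): min(7, 8, 6) = 6
p (P1): max(9, 6) = 9
q (P1): max(7, 3) = 7
c (P2): min(9, 7) = 7
Left (P1): max(4, 6, 7) = 7
r (P1): max(1, -1) = 1
s (P1): max(8, -4, -5) = 8
d (P2): min(1, 8) = 1
t (P1): max(-9, -6) = -6
u (P1): max(2, 4, -3) = 4
v (P1): max(6, 8, -1, 3) = 8
e (P2): min(-6, 4, 8) = -6
w (P1): max(-5, -7) = -5
x (P1): max(0, -3) = 0
f (P2): min(-5, 0) = -5
y (P1): max(0, 2) = 2
z (P1): max(9, -6, -4) = 9
g (P2): min(2, 9) = 2
Mid (P1): max(1, -6, -5, 2) = 2
S0 (P2): min(7, 2) = 2
P2 at S0 wants the lowest of {Left=7, Mid=2}, so chooses Mid.

Mid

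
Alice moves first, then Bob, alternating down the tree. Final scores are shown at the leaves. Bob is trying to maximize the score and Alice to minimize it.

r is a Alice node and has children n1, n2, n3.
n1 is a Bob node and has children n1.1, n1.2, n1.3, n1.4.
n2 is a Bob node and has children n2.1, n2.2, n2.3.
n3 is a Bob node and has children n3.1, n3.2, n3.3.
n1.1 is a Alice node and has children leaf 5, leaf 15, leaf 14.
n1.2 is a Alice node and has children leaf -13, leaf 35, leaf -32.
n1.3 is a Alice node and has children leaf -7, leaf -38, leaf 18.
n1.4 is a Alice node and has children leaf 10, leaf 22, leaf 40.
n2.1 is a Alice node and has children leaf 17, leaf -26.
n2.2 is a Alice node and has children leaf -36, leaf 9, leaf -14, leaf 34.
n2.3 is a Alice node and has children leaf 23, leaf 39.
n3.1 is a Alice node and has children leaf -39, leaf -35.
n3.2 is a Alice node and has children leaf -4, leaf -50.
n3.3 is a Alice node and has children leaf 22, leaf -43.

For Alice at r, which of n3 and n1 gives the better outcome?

n3

n3.1 (Alice): min(-39, -35) = -39
n3.2 (Alice): min(-4, -50) = -50
n3.3 (Alice): min(22, -43) = -43
n3 (Bob): max(-39, -50, -43) = -39
n1.1 (Alice): min(5, 15, 14) = 5
n1.2 (Alice): min(-13, 35, -32) = -32
n1.3 (Alice): min(-7, -38, 18) = -38
n1.4 (Alice): min(10, 22, 40) = 10
n1 (Bob): max(5, -32, -38, 10) = 10
Alice prefers the lower value; n3=-39, n1=10. n3 is better since -39 < 10.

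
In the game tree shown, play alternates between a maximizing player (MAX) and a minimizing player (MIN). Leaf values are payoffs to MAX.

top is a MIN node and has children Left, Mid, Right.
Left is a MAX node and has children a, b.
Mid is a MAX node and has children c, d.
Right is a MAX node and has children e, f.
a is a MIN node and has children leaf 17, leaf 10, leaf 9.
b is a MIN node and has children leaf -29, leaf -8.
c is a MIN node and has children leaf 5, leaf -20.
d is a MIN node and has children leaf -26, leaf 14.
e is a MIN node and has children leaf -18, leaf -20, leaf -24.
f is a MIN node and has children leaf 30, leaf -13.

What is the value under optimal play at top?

a (MIN): min(17, 10, 9) = 9
b (MIN): min(-29, -8) = -29
Left (MAX): max(9, -29) = 9
c (MIN): min(5, -20) = -20
d (MIN): min(-26, 14) = -26
Mid (MAX): max(-20, -26) = -20
e (MIN): min(-18, -20, -24) = -24
f (MIN): min(30, -13) = -13
Right (MAX): max(-24, -13) = -13
top (MIN): min(9, -20, -13) = -20

-20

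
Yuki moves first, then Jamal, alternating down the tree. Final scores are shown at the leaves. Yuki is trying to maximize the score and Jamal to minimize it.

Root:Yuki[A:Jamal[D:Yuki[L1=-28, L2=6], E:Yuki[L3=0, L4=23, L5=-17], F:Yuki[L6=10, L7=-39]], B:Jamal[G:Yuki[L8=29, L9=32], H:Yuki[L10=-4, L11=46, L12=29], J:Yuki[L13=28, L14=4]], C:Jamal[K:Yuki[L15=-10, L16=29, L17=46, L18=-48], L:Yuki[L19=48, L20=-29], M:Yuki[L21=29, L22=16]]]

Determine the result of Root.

D (Yuki): max(-28, 6) = 6
E (Yuki): max(0, 23, -17) = 23
F (Yuki): max(10, -39) = 10
A (Jamal): min(6, 23, 10) = 6
G (Yuki): max(29, 32) = 32
H (Yuki): max(-4, 46, 29) = 46
J (Yuki): max(28, 4) = 28
B (Jamal): min(32, 46, 28) = 28
K (Yuki): max(-10, 29, 46, -48) = 46
L (Yuki): max(48, -29) = 48
M (Yuki): max(29, 16) = 29
C (Jamal): min(46, 48, 29) = 29
Root (Yuki): max(6, 28, 29) = 29

29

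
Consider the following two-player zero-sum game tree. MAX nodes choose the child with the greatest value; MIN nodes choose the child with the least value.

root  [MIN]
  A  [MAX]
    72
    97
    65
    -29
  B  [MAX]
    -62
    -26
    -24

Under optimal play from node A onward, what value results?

A (MAX): max(72, 97, 65, -29) = 97

97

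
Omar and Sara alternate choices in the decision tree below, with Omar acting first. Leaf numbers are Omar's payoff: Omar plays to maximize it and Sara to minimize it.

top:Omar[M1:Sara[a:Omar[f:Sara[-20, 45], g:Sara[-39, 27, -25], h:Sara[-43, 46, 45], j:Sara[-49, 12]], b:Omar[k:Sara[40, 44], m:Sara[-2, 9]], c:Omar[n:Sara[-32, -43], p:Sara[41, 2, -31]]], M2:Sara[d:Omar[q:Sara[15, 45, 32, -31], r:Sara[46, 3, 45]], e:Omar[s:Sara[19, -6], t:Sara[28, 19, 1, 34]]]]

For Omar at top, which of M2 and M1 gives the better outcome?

M2

q (Sara): min(15, 45, 32, -31) = -31
r (Sara): min(46, 3, 45) = 3
d (Omar): max(-31, 3) = 3
s (Sara): min(19, -6) = -6
t (Sara): min(28, 19, 1, 34) = 1
e (Omar): max(-6, 1) = 1
M2 (Sara): min(3, 1) = 1
f (Sara): min(-20, 45) = -20
g (Sara): min(-39, 27, -25) = -39
h (Sara): min(-43, 46, 45) = -43
j (Sara): min(-49, 12) = -49
a (Omar): max(-20, -39, -43, -49) = -20
k (Sara): min(40, 44) = 40
m (Sara): min(-2, 9) = -2
b (Omar): max(40, -2) = 40
n (Sara): min(-32, -43) = -43
p (Sara): min(41, 2, -31) = -31
c (Omar): max(-43, -31) = -31
M1 (Sara): min(-20, 40, -31) = -31
Omar prefers the higher value; M2=1, M1=-31. M2 is better since 1 > -31.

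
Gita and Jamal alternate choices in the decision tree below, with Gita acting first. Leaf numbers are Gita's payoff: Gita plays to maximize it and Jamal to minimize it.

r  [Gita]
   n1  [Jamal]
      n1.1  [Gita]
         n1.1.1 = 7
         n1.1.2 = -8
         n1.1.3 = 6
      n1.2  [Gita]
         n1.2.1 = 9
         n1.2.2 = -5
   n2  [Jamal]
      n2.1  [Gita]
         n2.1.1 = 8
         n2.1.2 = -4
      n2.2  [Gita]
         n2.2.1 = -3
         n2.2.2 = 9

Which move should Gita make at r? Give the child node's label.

n1.1 (Gita): max(7, -8, 6) = 7
n1.2 (Gita): max(9, -5) = 9
n1 (Jamal): min(7, 9) = 7
n2.1 (Gita): max(8, -4) = 8
n2.2 (Gita): max(-3, 9) = 9
n2 (Jamal): min(8, 9) = 8
r (Gita): max(7, 8) = 8
Gita at r wants the highest of {n1=7, n2=8}, so chooses n2.

n2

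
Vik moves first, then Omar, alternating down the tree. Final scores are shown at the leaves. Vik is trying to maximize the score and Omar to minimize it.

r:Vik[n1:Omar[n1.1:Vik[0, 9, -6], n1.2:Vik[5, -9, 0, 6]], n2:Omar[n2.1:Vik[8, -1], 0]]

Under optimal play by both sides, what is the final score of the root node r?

n1.1 (Vik): max(0, 9, -6) = 9
n1.2 (Vik): max(5, -9, 0, 6) = 6
n1 (Omar): min(9, 6) = 6
n2.1 (Vik): max(8, -1) = 8
n2 (Omar): min(8, 0) = 0
r (Vik): max(6, 0) = 6

6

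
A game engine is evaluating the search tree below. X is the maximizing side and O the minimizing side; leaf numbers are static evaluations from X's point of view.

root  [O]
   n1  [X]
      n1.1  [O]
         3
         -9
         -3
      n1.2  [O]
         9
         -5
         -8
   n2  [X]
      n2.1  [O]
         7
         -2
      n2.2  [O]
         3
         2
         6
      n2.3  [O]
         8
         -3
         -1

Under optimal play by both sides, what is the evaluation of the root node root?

-8

n1.1 (O): min(3, -9, -3) = -9
n1.2 (O): min(9, -5, -8) = -8
n1 (X): max(-9, -8) = -8
n2.1 (O): min(7, -2) = -2
n2.2 (O): min(3, 2, 6) = 2
n2.3 (O): min(8, -3, -1) = -3
n2 (X): max(-2, 2, -3) = 2
root (O): min(-8, 2) = -8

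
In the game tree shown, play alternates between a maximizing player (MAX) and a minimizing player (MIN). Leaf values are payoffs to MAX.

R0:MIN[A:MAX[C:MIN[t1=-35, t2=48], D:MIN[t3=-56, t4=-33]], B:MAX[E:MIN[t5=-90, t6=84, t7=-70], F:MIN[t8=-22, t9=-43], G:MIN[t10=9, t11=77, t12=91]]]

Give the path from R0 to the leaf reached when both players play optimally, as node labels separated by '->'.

C (MIN): min(-35, 48) = -35
D (MIN): min(-56, -33) = -56
A (MAX): max(-35, -56) = -35
E (MIN): min(-90, 84, -70) = -90
F (MIN): min(-22, -43) = -43
G (MIN): min(9, 77, 91) = 9
B (MAX): max(-90, -43, 9) = 9
R0 (MIN): min(-35, 9) = -35
At R0, MIN picks A (lowest: -35).
At A, MAX picks C (highest: -35).
At C, MIN picks t1 (lowest: -35).
Terminal value -35.

R0 -> A -> C -> t1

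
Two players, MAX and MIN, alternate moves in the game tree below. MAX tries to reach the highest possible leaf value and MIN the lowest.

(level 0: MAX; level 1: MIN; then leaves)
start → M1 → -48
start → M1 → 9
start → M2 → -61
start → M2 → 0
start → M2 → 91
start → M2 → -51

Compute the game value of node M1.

-48

M1 (MIN): min(-48, 9) = -48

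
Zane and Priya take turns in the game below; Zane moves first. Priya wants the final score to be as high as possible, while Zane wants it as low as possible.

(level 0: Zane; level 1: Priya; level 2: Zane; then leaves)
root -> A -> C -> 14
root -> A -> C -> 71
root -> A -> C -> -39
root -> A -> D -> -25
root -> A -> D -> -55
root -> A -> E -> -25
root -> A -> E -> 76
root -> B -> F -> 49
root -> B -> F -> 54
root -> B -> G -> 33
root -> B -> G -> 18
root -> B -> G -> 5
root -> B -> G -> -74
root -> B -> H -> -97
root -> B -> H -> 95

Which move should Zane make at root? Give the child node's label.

A

C (Zane): min(14, 71, -39) = -39
D (Zane): min(-25, -55) = -55
E (Zane): min(-25, 76) = -25
A (Priya): max(-39, -55, -25) = -25
F (Zane): min(49, 54) = 49
G (Zane): min(33, 18, 5, -74) = -74
H (Zane): min(-97, 95) = -97
B (Priya): max(49, -74, -97) = 49
root (Zane): min(-25, 49) = -25
Zane at root wants the lowest of {A=-25, B=49}, so chooses A.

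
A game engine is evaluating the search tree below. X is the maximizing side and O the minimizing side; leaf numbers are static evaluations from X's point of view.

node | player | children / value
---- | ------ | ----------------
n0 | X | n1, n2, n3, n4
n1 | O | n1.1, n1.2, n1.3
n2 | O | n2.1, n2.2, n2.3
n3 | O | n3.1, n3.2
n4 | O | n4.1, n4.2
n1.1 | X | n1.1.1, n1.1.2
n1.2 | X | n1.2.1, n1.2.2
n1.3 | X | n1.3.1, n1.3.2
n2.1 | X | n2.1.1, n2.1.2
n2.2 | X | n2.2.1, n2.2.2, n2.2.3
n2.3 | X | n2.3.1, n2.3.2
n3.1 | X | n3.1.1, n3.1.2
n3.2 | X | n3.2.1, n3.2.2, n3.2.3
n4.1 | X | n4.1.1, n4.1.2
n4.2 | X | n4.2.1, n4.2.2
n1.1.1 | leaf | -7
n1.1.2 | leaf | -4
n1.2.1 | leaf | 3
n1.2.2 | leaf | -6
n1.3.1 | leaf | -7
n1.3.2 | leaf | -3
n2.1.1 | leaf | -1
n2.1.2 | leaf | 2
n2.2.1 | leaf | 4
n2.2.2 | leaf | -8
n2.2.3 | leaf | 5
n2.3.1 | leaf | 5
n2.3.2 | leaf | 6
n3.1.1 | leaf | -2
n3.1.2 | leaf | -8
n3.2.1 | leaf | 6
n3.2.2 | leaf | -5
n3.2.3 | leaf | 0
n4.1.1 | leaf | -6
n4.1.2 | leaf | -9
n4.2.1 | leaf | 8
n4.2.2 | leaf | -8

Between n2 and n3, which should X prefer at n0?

n2

n2.1 (X): max(-1, 2) = 2
n2.2 (X): max(4, -8, 5) = 5
n2.3 (X): max(5, 6) = 6
n2 (O): min(2, 5, 6) = 2
n3.1 (X): max(-2, -8) = -2
n3.2 (X): max(6, -5, 0) = 6
n3 (O): min(-2, 6) = -2
X prefers the higher value; n2=2, n3=-2. n2 is better since 2 > -2.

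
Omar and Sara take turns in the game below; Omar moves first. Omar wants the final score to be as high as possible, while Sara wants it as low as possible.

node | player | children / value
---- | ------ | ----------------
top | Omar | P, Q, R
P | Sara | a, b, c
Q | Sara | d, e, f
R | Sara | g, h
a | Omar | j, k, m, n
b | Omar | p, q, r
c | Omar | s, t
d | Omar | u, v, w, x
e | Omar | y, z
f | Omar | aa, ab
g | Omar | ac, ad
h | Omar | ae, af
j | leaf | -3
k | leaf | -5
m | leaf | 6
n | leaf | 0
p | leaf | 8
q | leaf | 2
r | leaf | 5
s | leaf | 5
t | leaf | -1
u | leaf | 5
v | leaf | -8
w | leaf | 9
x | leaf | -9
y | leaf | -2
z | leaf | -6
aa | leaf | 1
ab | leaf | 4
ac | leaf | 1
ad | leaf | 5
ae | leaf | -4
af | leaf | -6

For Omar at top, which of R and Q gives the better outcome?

g (Omar): max(1, 5) = 5
h (Omar): max(-4, -6) = -4
R (Sara): min(5, -4) = -4
d (Omar): max(5, -8, 9, -9) = 9
e (Omar): max(-2, -6) = -2
f (Omar): max(1, 4) = 4
Q (Sara): min(9, -2, 4) = -2
Omar prefers the higher value; R=-4, Q=-2. Q is better since -2 > -4.

Q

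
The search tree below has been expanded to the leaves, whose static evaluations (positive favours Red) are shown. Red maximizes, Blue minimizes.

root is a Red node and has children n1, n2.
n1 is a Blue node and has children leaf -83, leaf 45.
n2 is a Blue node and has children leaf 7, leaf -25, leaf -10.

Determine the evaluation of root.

-25

n1 (Blue): min(-83, 45) = -83
n2 (Blue): min(7, -25, -10) = -25
root (Red): max(-83, -25) = -25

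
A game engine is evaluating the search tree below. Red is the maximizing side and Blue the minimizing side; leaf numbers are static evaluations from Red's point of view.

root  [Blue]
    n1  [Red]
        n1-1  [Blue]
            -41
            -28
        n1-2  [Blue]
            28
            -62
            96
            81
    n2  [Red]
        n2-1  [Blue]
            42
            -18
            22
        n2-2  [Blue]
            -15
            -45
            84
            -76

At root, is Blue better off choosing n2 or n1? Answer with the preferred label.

n2-1 (Blue): min(42, -18, 22) = -18
n2-2 (Blue): min(-15, -45, 84, -76) = -76
n2 (Red): max(-18, -76) = -18
n1-1 (Blue): min(-41, -28) = -41
n1-2 (Blue): min(28, -62, 96, 81) = -62
n1 (Red): max(-41, -62) = -41
Blue prefers the lower value; n2=-18, n1=-41. n1 is better since -41 < -18.

n1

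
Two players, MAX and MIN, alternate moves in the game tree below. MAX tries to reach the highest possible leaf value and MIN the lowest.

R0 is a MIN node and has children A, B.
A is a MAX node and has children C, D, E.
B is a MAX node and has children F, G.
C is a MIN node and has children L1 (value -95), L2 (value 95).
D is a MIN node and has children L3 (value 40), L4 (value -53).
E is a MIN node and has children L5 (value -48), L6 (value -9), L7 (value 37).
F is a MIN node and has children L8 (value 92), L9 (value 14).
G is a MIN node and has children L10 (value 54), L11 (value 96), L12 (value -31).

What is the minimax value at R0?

-48

C (MIN): min(-95, 95) = -95
D (MIN): min(40, -53) = -53
E (MIN): min(-48, -9, 37) = -48
A (MAX): max(-95, -53, -48) = -48
F (MIN): min(92, 14) = 14
G (MIN): min(54, 96, -31) = -31
B (MAX): max(14, -31) = 14
R0 (MIN): min(-48, 14) = -48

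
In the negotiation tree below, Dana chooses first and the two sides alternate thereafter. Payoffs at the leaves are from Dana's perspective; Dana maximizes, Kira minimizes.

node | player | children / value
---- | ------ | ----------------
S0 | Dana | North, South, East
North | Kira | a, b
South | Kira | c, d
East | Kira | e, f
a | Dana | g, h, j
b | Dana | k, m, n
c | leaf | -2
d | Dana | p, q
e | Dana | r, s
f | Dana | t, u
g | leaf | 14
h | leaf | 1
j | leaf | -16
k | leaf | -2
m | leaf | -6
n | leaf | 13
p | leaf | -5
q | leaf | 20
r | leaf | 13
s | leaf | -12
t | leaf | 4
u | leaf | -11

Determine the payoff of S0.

a (Dana): max(14, 1, -16) = 14
b (Dana): max(-2, -6, 13) = 13
North (Kira): min(14, 13) = 13
d (Dana): max(-5, 20) = 20
South (Kira): min(-2, 20) = -2
e (Dana): max(13, -12) = 13
f (Dana): max(4, -11) = 4
East (Kira): min(13, 4) = 4
S0 (Dana): max(13, -2, 4) = 13

13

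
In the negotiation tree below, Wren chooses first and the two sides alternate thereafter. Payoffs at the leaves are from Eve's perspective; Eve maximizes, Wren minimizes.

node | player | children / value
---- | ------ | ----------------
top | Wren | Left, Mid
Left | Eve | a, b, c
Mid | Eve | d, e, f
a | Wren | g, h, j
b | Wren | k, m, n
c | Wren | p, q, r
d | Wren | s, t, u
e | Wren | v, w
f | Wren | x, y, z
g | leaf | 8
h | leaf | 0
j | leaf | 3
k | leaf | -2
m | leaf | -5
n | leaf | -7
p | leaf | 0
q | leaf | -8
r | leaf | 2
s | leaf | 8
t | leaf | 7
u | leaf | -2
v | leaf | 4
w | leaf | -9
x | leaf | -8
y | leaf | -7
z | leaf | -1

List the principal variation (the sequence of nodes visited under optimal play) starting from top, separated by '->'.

top -> Mid -> d -> u

a (Wren): min(8, 0, 3) = 0
b (Wren): min(-2, -5, -7) = -7
c (Wren): min(0, -8, 2) = -8
Left (Eve): max(0, -7, -8) = 0
d (Wren): min(8, 7, -2) = -2
e (Wren): min(4, -9) = -9
f (Wren): min(-8, -7, -1) = -8
Mid (Eve): max(-2, -9, -8) = -2
top (Wren): min(0, -2) = -2
At top, Wren picks Mid (lowest: -2).
At Mid, Eve picks d (highest: -2).
At d, Wren picks u (lowest: -2).
Terminal value -2.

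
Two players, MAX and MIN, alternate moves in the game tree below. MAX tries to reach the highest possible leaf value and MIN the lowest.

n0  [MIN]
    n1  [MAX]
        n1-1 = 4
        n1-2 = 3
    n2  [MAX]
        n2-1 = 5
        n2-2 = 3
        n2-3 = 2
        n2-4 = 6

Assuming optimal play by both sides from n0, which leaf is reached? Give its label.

n1 (MAX): max(4, 3) = 4
n2 (MAX): max(5, 3, 2, 6) = 6
n0 (MIN): min(4, 6) = 4
At n0, MIN picks n1 (lowest: 4).
At n1, MAX picks n1-1 (highest: 4).
Terminal value 4.

n1-1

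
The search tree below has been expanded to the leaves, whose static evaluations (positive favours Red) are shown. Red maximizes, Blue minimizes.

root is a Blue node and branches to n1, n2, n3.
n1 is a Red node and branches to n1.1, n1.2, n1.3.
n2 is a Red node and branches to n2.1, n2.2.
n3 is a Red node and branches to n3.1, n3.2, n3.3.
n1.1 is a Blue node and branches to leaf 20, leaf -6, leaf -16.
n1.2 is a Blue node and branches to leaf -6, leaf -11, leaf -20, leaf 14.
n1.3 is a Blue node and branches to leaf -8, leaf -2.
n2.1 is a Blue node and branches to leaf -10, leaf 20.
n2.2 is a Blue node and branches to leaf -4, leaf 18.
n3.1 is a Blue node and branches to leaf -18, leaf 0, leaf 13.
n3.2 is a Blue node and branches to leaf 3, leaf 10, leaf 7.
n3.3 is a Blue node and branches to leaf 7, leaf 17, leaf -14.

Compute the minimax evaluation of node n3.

3

n3.1 (Blue): min(-18, 0, 13) = -18
n3.2 (Blue): min(3, 10, 7) = 3
n3.3 (Blue): min(7, 17, -14) = -14
n3 (Red): max(-18, 3, -14) = 3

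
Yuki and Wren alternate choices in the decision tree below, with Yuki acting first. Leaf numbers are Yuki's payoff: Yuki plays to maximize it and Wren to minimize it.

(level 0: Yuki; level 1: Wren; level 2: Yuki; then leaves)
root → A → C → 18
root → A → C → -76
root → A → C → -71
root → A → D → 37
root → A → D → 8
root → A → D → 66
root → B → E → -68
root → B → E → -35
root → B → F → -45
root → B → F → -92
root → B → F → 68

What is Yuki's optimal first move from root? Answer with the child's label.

C (Yuki): max(18, -76, -71) = 18
D (Yuki): max(37, 8, 66) = 66
A (Wren): min(18, 66) = 18
E (Yuki): max(-68, -35) = -35
F (Yuki): max(-45, -92, 68) = 68
B (Wren): min(-35, 68) = -35
root (Yuki): max(18, -35) = 18
Yuki at root wants the highest of {A=18, B=-35}, so chooses A.

A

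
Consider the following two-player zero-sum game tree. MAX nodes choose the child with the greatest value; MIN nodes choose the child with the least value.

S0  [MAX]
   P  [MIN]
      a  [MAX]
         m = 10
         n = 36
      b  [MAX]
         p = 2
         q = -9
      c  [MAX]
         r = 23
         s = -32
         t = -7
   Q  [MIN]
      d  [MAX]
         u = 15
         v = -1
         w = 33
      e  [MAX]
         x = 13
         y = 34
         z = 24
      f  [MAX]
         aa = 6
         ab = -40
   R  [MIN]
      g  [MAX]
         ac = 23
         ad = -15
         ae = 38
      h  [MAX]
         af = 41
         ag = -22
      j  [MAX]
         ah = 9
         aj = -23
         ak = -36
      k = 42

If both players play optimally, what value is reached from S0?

a (MAX): max(10, 36) = 36
b (MAX): max(2, -9) = 2
c (MAX): max(23, -32, -7) = 23
P (MIN): min(36, 2, 23) = 2
d (MAX): max(15, -1, 33) = 33
e (MAX): max(13, 34, 24) = 34
f (MAX): max(6, -40) = 6
Q (MIN): min(33, 34, 6) = 6
g (MAX): max(23, -15, 38) = 38
h (MAX): max(41, -22) = 41
j (MAX): max(9, -23, -36) = 9
R (MIN): min(38, 41, 9, 42) = 9
S0 (MAX): max(2, 6, 9) = 9

9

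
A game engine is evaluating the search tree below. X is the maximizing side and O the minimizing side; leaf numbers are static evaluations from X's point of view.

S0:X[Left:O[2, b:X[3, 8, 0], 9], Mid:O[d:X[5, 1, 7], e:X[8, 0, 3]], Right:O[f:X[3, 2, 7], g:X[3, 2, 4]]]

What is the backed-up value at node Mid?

7

d (X): max(5, 1, 7) = 7
e (X): max(8, 0, 3) = 8
Mid (O): min(7, 8) = 7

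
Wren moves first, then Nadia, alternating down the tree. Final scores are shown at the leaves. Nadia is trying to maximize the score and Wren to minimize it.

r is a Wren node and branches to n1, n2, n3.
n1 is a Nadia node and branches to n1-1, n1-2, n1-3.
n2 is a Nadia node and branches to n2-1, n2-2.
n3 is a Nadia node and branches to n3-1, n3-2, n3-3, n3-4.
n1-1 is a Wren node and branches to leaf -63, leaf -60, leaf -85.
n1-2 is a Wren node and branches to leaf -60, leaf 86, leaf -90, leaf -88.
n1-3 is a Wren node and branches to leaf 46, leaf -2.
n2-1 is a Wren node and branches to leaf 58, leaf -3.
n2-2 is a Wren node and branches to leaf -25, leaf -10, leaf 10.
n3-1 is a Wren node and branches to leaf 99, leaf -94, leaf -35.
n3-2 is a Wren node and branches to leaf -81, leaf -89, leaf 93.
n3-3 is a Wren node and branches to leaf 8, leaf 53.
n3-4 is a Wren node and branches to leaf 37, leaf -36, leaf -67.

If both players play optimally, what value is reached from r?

-3

n1-1 (Wren): min(-63, -60, -85) = -85
n1-2 (Wren): min(-60, 86, -90, -88) = -90
n1-3 (Wren): min(46, -2) = -2
n1 (Nadia): max(-85, -90, -2) = -2
n2-1 (Wren): min(58, -3) = -3
n2-2 (Wren): min(-25, -10, 10) = -25
n2 (Nadia): max(-3, -25) = -3
n3-1 (Wren): min(99, -94, -35) = -94
n3-2 (Wren): min(-81, -89, 93) = -89
n3-3 (Wren): min(8, 53) = 8
n3-4 (Wren): min(37, -36, -67) = -67
n3 (Nadia): max(-94, -89, 8, -67) = 8
r (Wren): min(-2, -3, 8) = -3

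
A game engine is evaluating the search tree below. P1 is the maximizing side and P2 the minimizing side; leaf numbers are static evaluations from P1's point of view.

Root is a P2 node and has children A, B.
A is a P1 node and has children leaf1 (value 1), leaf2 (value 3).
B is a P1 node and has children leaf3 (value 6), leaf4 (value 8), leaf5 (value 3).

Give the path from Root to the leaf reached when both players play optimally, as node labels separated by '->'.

Root -> A -> leaf2

A (P1): max(1, 3) = 3
B (P1): max(6, 8, 3) = 8
Root (P2): min(3, 8) = 3
At Root, P2 picks A (lowest: 3).
At A, P1 picks leaf2 (highest: 3).
Terminal value 3.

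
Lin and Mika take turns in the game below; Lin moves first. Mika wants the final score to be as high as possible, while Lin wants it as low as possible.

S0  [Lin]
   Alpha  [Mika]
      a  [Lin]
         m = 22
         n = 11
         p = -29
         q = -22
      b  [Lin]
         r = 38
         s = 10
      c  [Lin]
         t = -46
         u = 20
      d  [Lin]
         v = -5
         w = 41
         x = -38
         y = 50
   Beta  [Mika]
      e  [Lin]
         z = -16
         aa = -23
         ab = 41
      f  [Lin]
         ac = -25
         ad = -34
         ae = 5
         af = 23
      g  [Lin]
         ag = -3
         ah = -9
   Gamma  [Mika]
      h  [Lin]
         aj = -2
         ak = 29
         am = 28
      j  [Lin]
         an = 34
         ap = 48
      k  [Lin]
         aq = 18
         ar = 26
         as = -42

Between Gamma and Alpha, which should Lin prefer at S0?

h (Lin): min(-2, 29, 28) = -2
j (Lin): min(34, 48) = 34
k (Lin): min(18, 26, -42) = -42
Gamma (Mika): max(-2, 34, -42) = 34
a (Lin): min(22, 11, -29, -22) = -29
b (Lin): min(38, 10) = 10
c (Lin): min(-46, 20) = -46
d (Lin): min(-5, 41, -38, 50) = -38
Alpha (Mika): max(-29, 10, -46, -38) = 10
Lin prefers the lower value; Gamma=34, Alpha=10. Alpha is better since 10 < 34.

Alpha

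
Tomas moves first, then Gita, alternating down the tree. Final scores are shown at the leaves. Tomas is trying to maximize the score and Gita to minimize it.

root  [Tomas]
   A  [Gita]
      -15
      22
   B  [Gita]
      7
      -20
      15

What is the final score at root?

A (Gita): min(-15, 22) = -15
B (Gita): min(7, -20, 15) = -20
root (Tomas): max(-15, -20) = -15

-15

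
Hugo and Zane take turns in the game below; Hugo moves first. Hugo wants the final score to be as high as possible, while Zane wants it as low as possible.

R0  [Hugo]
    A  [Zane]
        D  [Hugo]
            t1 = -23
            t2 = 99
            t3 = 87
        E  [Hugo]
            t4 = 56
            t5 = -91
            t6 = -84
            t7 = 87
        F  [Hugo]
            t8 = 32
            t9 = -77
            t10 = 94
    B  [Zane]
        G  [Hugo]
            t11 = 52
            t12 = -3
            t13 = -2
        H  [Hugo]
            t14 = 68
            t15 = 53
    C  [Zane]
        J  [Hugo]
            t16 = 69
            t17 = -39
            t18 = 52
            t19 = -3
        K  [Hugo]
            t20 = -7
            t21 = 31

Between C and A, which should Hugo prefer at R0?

J (Hugo): max(69, -39, 52, -3) = 69
K (Hugo): max(-7, 31) = 31
C (Zane): min(69, 31) = 31
D (Hugo): max(-23, 99, 87) = 99
E (Hugo): max(56, -91, -84, 87) = 87
F (Hugo): max(32, -77, 94) = 94
A (Zane): min(99, 87, 94) = 87
Hugo prefers the higher value; C=31, A=87. A is better since 87 > 31.

A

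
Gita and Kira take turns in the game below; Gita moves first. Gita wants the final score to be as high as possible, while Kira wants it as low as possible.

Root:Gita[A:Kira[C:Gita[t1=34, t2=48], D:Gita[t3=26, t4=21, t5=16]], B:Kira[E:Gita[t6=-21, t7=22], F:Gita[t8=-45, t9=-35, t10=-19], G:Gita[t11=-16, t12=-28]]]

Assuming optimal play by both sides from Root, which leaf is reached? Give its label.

t3

C (Gita): max(34, 48) = 48
D (Gita): max(26, 21, 16) = 26
A (Kira): min(48, 26) = 26
E (Gita): max(-21, 22) = 22
F (Gita): max(-45, -35, -19) = -19
G (Gita): max(-16, -28) = -16
B (Kira): min(22, -19, -16) = -19
Root (Gita): max(26, -19) = 26
At Root, Gita picks A (highest: 26).
At A, Kira picks D (lowest: 26).
At D, Gita picks t3 (highest: 26).
Terminal value 26.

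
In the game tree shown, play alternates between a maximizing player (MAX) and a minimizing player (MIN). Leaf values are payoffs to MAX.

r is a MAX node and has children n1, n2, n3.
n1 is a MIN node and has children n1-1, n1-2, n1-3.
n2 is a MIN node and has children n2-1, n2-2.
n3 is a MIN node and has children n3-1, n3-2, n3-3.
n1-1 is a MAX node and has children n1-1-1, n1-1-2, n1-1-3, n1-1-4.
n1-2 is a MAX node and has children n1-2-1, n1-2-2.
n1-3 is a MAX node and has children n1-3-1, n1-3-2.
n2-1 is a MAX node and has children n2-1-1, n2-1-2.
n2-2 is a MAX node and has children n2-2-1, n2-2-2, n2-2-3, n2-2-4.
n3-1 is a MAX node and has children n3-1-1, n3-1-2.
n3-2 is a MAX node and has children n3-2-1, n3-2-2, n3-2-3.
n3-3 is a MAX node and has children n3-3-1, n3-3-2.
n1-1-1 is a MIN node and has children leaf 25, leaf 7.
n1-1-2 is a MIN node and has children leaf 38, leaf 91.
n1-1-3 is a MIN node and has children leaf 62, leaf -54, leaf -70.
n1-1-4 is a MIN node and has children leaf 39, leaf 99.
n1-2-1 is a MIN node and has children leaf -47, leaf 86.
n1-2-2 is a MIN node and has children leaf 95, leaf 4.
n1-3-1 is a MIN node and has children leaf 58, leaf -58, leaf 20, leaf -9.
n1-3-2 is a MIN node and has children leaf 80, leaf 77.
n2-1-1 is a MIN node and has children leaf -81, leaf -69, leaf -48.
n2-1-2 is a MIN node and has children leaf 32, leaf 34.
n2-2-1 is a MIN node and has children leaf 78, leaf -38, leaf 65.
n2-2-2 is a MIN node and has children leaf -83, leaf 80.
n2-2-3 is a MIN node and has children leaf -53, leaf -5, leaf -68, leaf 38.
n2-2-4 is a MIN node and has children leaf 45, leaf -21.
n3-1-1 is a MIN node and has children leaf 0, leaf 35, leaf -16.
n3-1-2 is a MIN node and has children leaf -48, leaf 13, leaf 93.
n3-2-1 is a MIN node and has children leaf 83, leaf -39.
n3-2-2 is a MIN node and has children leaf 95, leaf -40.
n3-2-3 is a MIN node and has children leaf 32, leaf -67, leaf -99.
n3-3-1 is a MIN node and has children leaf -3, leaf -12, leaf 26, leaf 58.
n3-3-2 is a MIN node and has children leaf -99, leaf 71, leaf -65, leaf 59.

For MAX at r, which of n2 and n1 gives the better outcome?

n2-1-1 (MIN): min(-81, -69, -48) = -81
n2-1-2 (MIN): min(32, 34) = 32
n2-1 (MAX): max(-81, 32) = 32
n2-2-1 (MIN): min(78, -38, 65) = -38
n2-2-2 (MIN): min(-83, 80) = -83
n2-2-3 (MIN): min(-53, -5, -68, 38) = -68
n2-2-4 (MIN): min(45, -21) = -21
n2-2 (MAX): max(-38, -83, -68, -21) = -21
n2 (MIN): min(32, -21) = -21
n1-1-1 (MIN): min(25, 7) = 7
n1-1-2 (MIN): min(38, 91) = 38
n1-1-3 (MIN): min(62, -54, -70) = -70
n1-1-4 (MIN): min(39, 99) = 39
n1-1 (MAX): max(7, 38, -70, 39) = 39
n1-2-1 (MIN): min(-47, 86) = -47
n1-2-2 (MIN): min(95, 4) = 4
n1-2 (MAX): max(-47, 4) = 4
n1-3-1 (MIN): min(58, -58, 20, -9) = -58
n1-3-2 (MIN): min(80, 77) = 77
n1-3 (MAX): max(-58, 77) = 77
n1 (MIN): min(39, 4, 77) = 4
MAX prefers the higher value; n2=-21, n1=4. n1 is better since 4 > -21.

n1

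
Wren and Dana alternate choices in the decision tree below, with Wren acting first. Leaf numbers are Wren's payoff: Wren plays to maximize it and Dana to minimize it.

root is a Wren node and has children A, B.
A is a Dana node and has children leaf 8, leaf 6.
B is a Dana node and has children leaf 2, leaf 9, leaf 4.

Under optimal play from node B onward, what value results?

B (Dana): min(2, 9, 4) = 2

2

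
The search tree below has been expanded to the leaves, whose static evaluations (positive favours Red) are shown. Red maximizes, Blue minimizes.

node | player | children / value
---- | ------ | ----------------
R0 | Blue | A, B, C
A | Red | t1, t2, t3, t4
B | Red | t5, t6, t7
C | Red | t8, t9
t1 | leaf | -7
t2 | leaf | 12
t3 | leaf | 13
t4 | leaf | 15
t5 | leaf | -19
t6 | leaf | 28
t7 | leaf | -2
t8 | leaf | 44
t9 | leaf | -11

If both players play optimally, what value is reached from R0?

A (Red): max(-7, 12, 13, 15) = 15
B (Red): max(-19, 28, -2) = 28
C (Red): max(44, -11) = 44
R0 (Blue): min(15, 28, 44) = 15

15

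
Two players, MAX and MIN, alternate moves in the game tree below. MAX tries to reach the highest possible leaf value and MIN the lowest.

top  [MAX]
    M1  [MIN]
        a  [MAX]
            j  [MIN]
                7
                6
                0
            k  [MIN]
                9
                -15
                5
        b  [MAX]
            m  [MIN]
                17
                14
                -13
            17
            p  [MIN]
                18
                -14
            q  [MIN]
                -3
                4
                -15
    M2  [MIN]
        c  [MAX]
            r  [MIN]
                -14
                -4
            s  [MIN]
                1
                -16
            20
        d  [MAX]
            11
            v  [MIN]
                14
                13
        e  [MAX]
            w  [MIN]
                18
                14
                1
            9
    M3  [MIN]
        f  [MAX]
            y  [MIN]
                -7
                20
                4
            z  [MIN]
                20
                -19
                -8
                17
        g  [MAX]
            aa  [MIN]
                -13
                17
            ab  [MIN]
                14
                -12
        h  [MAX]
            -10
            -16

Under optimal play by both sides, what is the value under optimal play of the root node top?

j (MIN): min(7, 6, 0) = 0
k (MIN): min(9, -15, 5) = -15
a (MAX): max(0, -15) = 0
m (MIN): min(17, 14, -13) = -13
p (MIN): min(18, -14) = -14
q (MIN): min(-3, 4, -15) = -15
b (MAX): max(-13, 17, -14, -15) = 17
M1 (MIN): min(0, 17) = 0
r (MIN): min(-14, -4) = -14
s (MIN): min(1, -16) = -16
c (MAX): max(-14, -16, 20) = 20
v (MIN): min(14, 13) = 13
d (MAX): max(11, 13) = 13
w (MIN): min(18, 14, 1) = 1
e (MAX): max(1, 9) = 9
M2 (MIN): min(20, 13, 9) = 9
y (MIN): min(-7, 20, 4) = -7
z (MIN): min(20, -19, -8, 17) = -19
f (MAX): max(-7, -19) = -7
aa (MIN): min(-13, 17) = -13
ab (MIN): min(14, -12) = -12
g (MAX): max(-13, -12) = -12
h (MAX): max(-10, -16) = -10
M3 (MIN): min(-7, -12, -10) = -12
top (MAX): max(0, 9, -12) = 9

9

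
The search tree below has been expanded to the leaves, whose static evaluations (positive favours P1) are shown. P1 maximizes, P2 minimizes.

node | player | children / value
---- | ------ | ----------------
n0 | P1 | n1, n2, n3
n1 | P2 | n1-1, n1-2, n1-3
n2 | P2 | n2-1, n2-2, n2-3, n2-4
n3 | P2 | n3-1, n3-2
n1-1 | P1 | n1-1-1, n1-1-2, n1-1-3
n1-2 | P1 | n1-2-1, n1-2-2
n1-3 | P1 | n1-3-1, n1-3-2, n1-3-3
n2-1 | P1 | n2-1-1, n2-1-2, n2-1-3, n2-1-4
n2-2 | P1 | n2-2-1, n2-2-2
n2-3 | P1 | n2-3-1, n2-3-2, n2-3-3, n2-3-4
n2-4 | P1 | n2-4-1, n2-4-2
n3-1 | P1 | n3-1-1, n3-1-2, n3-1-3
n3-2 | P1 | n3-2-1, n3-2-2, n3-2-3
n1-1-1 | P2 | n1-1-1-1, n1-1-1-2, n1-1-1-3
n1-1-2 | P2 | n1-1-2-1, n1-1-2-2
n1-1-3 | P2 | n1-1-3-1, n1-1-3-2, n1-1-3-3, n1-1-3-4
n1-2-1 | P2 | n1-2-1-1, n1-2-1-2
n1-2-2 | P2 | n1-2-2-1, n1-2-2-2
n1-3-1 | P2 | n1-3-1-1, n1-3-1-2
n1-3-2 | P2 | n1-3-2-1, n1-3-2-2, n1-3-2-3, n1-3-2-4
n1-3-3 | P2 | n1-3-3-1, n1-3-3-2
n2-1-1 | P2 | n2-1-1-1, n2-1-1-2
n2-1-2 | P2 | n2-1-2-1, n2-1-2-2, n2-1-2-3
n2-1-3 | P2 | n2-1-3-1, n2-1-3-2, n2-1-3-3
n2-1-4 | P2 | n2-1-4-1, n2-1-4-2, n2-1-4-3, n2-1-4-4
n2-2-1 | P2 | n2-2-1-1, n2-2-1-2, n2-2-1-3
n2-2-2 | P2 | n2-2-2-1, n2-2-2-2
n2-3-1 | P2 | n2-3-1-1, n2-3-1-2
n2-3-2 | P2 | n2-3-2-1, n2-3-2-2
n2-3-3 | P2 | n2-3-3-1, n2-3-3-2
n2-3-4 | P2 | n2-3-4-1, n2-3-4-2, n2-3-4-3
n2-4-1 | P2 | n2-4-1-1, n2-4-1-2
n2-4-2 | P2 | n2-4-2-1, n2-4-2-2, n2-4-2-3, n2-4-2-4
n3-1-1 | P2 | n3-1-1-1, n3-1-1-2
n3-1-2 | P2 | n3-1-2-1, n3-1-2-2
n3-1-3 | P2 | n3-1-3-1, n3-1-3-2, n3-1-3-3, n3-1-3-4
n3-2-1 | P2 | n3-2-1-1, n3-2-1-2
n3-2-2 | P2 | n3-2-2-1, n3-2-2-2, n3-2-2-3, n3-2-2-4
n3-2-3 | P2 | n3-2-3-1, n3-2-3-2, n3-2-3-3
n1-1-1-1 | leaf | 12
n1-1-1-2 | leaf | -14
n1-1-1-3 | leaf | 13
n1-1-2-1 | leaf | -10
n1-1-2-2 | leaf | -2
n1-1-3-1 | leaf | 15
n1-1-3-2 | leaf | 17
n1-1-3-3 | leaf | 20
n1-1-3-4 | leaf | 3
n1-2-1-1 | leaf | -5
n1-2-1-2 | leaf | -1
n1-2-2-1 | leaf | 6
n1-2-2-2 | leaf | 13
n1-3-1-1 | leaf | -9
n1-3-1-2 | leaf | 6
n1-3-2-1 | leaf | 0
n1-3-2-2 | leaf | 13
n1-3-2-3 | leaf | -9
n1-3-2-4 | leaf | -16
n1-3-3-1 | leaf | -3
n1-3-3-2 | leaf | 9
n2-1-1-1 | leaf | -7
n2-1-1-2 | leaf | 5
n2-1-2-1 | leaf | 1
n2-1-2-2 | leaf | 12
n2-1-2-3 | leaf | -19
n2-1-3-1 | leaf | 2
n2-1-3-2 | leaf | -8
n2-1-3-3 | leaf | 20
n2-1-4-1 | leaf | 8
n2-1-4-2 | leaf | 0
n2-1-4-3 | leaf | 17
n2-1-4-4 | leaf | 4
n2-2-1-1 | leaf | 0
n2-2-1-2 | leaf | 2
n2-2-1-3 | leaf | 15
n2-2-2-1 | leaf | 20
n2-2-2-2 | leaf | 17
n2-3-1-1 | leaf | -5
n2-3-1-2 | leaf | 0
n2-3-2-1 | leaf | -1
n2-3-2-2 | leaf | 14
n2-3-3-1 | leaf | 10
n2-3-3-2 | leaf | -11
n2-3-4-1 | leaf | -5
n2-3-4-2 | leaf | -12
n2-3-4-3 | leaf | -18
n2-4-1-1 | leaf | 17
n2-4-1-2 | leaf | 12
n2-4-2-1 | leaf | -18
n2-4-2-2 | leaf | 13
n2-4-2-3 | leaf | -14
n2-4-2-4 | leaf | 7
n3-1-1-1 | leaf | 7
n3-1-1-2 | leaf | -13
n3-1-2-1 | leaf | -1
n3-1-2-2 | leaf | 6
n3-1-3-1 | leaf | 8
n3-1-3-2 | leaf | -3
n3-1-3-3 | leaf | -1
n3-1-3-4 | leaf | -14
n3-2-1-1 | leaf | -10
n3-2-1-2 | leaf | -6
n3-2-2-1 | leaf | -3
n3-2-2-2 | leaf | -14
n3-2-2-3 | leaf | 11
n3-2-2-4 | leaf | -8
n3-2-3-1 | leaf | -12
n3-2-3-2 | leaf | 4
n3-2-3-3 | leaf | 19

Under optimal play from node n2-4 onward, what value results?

12

n2-4-1 (P2): min(17, 12) = 12
n2-4-2 (P2): min(-18, 13, -14, 7) = -18
n2-4 (P1): max(12, -18) = 12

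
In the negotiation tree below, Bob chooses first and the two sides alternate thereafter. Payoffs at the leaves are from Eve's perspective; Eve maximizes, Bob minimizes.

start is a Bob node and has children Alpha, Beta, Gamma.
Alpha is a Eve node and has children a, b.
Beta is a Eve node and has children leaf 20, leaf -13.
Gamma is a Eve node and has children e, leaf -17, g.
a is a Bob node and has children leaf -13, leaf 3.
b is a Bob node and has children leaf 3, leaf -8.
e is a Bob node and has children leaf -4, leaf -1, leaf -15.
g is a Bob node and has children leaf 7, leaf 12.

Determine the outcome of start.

a (Bob): min(-13, 3) = -13
b (Bob): min(3, -8) = -8
Alpha (Eve): max(-13, -8) = -8
Beta (Eve): max(20, -13) = 20
e (Bob): min(-4, -1, -15) = -15
g (Bob): min(7, 12) = 7
Gamma (Eve): max(-15, -17, 7) = 7
start (Bob): min(-8, 20, 7) = -8

-8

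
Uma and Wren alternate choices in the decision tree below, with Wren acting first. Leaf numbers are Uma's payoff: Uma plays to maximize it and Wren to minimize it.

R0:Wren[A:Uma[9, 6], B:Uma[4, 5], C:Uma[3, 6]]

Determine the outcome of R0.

5

A (Uma): max(9, 6) = 9
B (Uma): max(4, 5) = 5
C (Uma): max(3, 6) = 6
R0 (Wren): min(9, 5, 6) = 5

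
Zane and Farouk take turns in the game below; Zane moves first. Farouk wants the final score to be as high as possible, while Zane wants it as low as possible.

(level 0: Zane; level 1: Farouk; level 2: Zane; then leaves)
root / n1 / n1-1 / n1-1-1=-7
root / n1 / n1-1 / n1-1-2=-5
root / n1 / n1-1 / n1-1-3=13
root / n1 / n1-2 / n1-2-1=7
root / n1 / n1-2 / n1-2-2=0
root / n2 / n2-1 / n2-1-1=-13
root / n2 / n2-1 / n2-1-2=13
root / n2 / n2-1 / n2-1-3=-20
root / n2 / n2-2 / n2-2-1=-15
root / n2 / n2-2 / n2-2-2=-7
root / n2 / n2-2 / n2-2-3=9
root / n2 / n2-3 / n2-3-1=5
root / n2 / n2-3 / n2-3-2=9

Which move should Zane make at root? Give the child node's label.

n1

n1-1 (Zane): min(-7, -5, 13) = -7
n1-2 (Zane): min(7, 0) = 0
n1 (Farouk): max(-7, 0) = 0
n2-1 (Zane): min(-13, 13, -20) = -20
n2-2 (Zane): min(-15, -7, 9) = -15
n2-3 (Zane): min(5, 9) = 5
n2 (Farouk): max(-20, -15, 5) = 5
root (Zane): min(0, 5) = 0
Zane at root wants the lowest of {n1=0, n2=5}, so chooses n1.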